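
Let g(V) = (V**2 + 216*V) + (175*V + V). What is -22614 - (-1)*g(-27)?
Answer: -32469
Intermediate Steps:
g(V) = V**2 + 392*V (g(V) = (V**2 + 216*V) + 176*V = V**2 + 392*V)
-22614 - (-1)*g(-27) = -22614 - (-1)*(-27*(392 - 27)) = -22614 - (-1)*(-27*365) = -22614 - (-1)*(-9855) = -22614 - 1*9855 = -22614 - 9855 = -32469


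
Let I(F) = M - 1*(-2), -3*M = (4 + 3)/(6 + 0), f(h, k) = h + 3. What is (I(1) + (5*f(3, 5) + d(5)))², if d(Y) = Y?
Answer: 434281/324 ≈ 1340.4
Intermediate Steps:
f(h, k) = 3 + h
M = -7/18 (M = -(4 + 3)/(3*(6 + 0)) = -7/(3*6) = -⅓*7/6 = -7/18 ≈ -0.38889)
I(F) = 29/18 (I(F) = -7/18 - 1*(-2) = -7/18 + 2 = 29/18)
(I(1) + (5*f(3, 5) + d(5)))² = (29/18 + (5*(3 + 3) + 5))² = (29/18 + (5*6 + 5))² = (29/18 + (30 + 5))² = (29/18 + 35)² = (659/18)² = 434281/324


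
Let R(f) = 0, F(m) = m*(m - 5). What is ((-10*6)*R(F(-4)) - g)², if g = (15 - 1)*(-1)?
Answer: 196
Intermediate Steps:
F(m) = m*(-5 + m)
g = -14 (g = 14*(-1) = -14)
((-10*6)*R(F(-4)) - g)² = (-10*6*0 - 1*(-14))² = (-60*0 + 14)² = (0 + 14)² = 14² = 196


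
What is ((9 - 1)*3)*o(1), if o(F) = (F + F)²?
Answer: 96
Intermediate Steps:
o(F) = 4*F² (o(F) = (2*F)² = 4*F²)
((9 - 1)*3)*o(1) = ((9 - 1)*3)*(4*1²) = (8*3)*(4*1) = 24*4 = 96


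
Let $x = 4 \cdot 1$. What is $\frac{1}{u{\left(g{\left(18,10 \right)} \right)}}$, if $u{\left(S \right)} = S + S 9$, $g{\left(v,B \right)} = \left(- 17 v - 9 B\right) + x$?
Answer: $- \frac{1}{3920} \approx -0.0002551$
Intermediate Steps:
$x = 4$
$g{\left(v,B \right)} = 4 - 17 v - 9 B$ ($g{\left(v,B \right)} = \left(- 17 v - 9 B\right) + 4 = 4 - 17 v - 9 B$)
$u{\left(S \right)} = 10 S$ ($u{\left(S \right)} = S + 9 S = 10 S$)
$\frac{1}{u{\left(g{\left(18,10 \right)} \right)}} = \frac{1}{10 \left(4 - 306 - 90\right)} = \frac{1}{10 \left(-392\right)} = \frac{1}{-3920} = - \frac{1}{3920}$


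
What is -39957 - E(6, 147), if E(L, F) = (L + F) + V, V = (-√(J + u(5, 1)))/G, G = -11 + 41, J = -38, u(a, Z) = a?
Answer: -40110 + I*√33/30 ≈ -40110.0 + 0.19149*I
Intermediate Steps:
G = 30
V = -I*√33/30 (V = -√(-38 + 5)/30 = -√(-33)*(1/30) = -I*√33*(1/30) = -I*√33/30 ≈ -0.19149*I)
E(L, F) = F + L - I*√33/30 (E(L, F) = (L + F) - I*√33/30 = (F + L) - I*√33/30 = F + L - I*√33/30)
-39957 - E(6, 147) = -39957 - (147 + 6 - I*√33/30) = -39957 - (153 - I*√33/30) = -39957 + (-153 + I*√33/30) = -40110 + I*√33/30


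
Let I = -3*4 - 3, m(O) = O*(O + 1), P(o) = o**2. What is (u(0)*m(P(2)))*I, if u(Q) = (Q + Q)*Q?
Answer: 0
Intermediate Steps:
u(Q) = 2*Q**2 (u(Q) = (2*Q)*Q = 2*Q**2)
m(O) = O*(1 + O)
I = -15 (I = -12 - 3 = -15)
(u(0)*m(P(2)))*I = ((2*0**2)*(2**2*(1 + 2**2)))*(-15) = ((2*0)*(4*(1 + 4)))*(-15) = (0*(4*5))*(-15) = (0*20)*(-15) = 0*(-15) = 0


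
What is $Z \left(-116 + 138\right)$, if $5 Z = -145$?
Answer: $-638$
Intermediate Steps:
$Z = -29$ ($Z = \frac{1}{5} \left(-145\right) = -29$)
$Z \left(-116 + 138\right) = - 29 \left(-116 + 138\right) = \left(-29\right) 22 = -638$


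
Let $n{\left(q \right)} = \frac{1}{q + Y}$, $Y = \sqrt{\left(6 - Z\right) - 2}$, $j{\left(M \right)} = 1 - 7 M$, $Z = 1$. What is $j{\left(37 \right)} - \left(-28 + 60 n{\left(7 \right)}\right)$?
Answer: $- \frac{5500}{23} + \frac{30 \sqrt{3}}{23} \approx -236.87$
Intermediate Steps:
$Y = \sqrt{3}$ ($Y = \sqrt{\left(6 - 1\right) - 2} = \sqrt{5 - 2} = \sqrt{3} \approx 1.732$)
$n{\left(q \right)} = \frac{1}{q + \sqrt{3}}$
$j{\left(37 \right)} - \left(-28 + 60 n{\left(7 \right)}\right) = \left(1 - 259\right) + \left(28 - \frac{60}{7 + \sqrt{3}}\right) = -258 + \left(28 - \frac{60}{7 + \sqrt{3}}\right) = -230 - \frac{60}{7 + \sqrt{3}}$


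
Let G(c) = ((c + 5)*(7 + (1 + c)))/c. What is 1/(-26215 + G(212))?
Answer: -53/1377460 ≈ -3.8477e-5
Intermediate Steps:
G(c) = (5 + c)*(8 + c)/c (G(c) = ((5 + c)*(8 + c))/c = (5 + c)*(8 + c)/c)
1/(-26215 + G(212)) = 1/(-26215 + (13 + 212 + 40/212)) = 1/(-26215 + (13 + 212 + 40*(1/212))) = 1/(-26215 + (13 + 212 + 10/53)) = 1/(-26215 + 11935/53) = 1/(-1377460/53) = -53/1377460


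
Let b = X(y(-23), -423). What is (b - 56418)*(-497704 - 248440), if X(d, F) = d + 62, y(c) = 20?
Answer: 42034768384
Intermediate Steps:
X(d, F) = 62 + d
b = 82 (b = 62 + 20 = 82)
(b - 56418)*(-497704 - 248440) = (82 - 56418)*(-497704 - 248440) = -56336*(-746144) = 42034768384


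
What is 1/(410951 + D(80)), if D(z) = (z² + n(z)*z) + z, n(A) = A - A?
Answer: 1/417431 ≈ 2.3956e-6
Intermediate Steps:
n(A) = 0
D(z) = z + z² (D(z) = (z² + 0*z) + z = (z² + 0) + z = z² + z = z + z²)
1/(410951 + D(80)) = 1/(410951 + 80*(1 + 80)) = 1/(410951 + 80*81) = 1/(410951 + 6480) = 1/417431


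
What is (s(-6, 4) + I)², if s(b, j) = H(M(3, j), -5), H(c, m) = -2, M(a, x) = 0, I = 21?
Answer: 361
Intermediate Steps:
s(b, j) = -2
(s(-6, 4) + I)² = (-2 + 21)² = 19² = 361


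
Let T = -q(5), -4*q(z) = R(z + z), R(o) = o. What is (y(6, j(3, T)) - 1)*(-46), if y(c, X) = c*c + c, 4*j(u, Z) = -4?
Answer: -1886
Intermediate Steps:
q(z) = -z/2 (q(z) = -(z + z)/4 = -z/2)
T = 5/2 (T = -(-1)*5/2 = -1*(-5/2) = 5/2 ≈ 2.5000)
j(u, Z) = -1 (j(u, Z) = (¼)*(-4) = -1)
y(c, X) = c + c² (y(c, X) = c² + c = c + c²)
(y(6, j(3, T)) - 1)*(-46) = (6*(1 + 6) - 1)*(-46) = (6*7 - 1)*(-46) = (42 - 1)*(-46) = 41*(-46) = -1886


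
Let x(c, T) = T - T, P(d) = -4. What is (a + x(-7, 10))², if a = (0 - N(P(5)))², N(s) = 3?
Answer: 81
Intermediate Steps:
x(c, T) = 0
a = 9 (a = (0 - 1*3)² = (0 - 3)² = (-3)² = 9)
(a + x(-7, 10))² = (9 + 0)² = 9² = 81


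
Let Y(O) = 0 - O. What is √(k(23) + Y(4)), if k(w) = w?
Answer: √19 ≈ 4.3589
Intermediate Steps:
Y(O) = -O
√(k(23) + Y(4)) = √(23 - 1*4) = √(23 - 4) = √19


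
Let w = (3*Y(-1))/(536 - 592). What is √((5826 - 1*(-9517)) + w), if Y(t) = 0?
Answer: √15343 ≈ 123.87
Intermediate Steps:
w = 0 (w = (3*0)/(536 - 592) = 0/(-56) = -1/56*0 = 0)
√((5826 - 1*(-9517)) + w) = √((5826 - 1*(-9517)) + 0) = √((5826 + 9517) + 0) = √(15343 + 0) = √15343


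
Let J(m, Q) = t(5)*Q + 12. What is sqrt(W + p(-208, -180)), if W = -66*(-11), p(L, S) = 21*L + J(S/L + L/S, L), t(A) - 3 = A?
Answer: I*sqrt(5294) ≈ 72.76*I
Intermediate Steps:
t(A) = 3 + A
J(m, Q) = 12 + 8*Q (J(m, Q) = (3 + 5)*Q + 12 = 8*Q + 12 = 12 + 8*Q)
p(L, S) = 12 + 29*L (p(L, S) = 21*L + (12 + 8*L) = 12 + 29*L)
W = 726
sqrt(W + p(-208, -180)) = sqrt(726 + (12 + 29*(-208))) = sqrt(726 + (12 - 6032)) = sqrt(726 - 6020) = sqrt(-5294) = I*sqrt(5294)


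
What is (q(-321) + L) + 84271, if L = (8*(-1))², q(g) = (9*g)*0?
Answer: 84335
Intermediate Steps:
q(g) = 0
L = 64 (L = (-8)² = 64)
(q(-321) + L) + 84271 = (0 + 64) + 84271 = 64 + 84271 = 84335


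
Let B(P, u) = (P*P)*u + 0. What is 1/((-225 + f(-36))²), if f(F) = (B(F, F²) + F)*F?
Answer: 1/3656028922661025 ≈ 2.7352e-16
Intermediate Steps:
B(P, u) = u*P² (B(P, u) = P²*u + 0 = u*P² + 0 = u*P²)
f(F) = F*(F + F⁴) (f(F) = (F²*F² + F)*F = (F⁴ + F)*F = (F + F⁴)*F = F*(F + F⁴))
1/((-225 + f(-36))²) = 1/((-225 + ((-36)² + (-36)⁵))²) = 1/((-225 + (1296 - 60466176))²) = 1/((-225 - 60464880)²) = 1/((-60465105)²) = 1/3656028922661025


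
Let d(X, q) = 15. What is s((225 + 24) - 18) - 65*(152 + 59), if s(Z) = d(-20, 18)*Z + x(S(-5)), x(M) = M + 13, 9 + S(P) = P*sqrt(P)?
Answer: -10246 - 5*I*sqrt(5) ≈ -10246.0 - 11.18*I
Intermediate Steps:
S(P) = -9 + P**(3/2) (S(P) = -9 + P*sqrt(P) = -9 + P**(3/2))
x(M) = 13 + M
s(Z) = 4 + 15*Z - 5*I*sqrt(5) (s(Z) = 15*Z + (13 + (-9 + (-5)**(3/2))) = 15*Z + (13 + (-9 - 5*I*sqrt(5))) = 15*Z + (4 - 5*I*sqrt(5)) = 4 + 15*Z - 5*I*sqrt(5))
s((225 + 24) - 18) - 65*(152 + 59) = (4 + 15*((225 + 24) - 18) - 5*I*sqrt(5)) - 65*(152 + 59) = (4 + 15*(249 - 18) - 5*I*sqrt(5)) - 65*211 = (4 + 15*231 - 5*I*sqrt(5)) - 13715 = (4 + 3465 - 5*I*sqrt(5)) - 13715 = (3469 - 5*I*sqrt(5)) - 13715 = -10246 - 5*I*sqrt(5)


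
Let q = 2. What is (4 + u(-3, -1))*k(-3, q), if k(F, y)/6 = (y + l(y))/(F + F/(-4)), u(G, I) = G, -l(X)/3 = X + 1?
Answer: 56/3 ≈ 18.667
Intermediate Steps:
l(X) = -3 - 3*X (l(X) = -3*(X + 1) = -3*(1 + X) = -3 - 3*X)
k(F, y) = 8*(-3 - 2*y)/F (k(F, y) = 6*((y + (-3 - 3*y))/(F + F/(-4))) = 6*((-3 - 2*y)/(F + F*(-1/4))) = 6*((-3 - 2*y)/(F - F/4)) = 6*((-3 - 2*y)/((3*F/4))) = 6*((-3 - 2*y)*(4/(3*F))) = 6*(4*(-3 - 2*y)/(3*F)) = 8*(-3 - 2*y)/F)
(4 + u(-3, -1))*k(-3, q) = (4 - 3)*(8*(-3 - 2*2)/(-3)) = 1*(8*(-1/3)*(-3 - 4)) = 1*(8*(-1/3)*(-7)) = 1*(56/3) = 56/3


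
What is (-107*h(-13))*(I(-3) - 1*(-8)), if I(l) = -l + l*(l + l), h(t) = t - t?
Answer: 0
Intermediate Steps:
h(t) = 0
I(l) = -l + 2*l**2 (I(l) = -l + l*(2*l) = -l + 2*l**2)
(-107*h(-13))*(I(-3) - 1*(-8)) = (-107*0)*(-3*(-1 + 2*(-3)) - 1*(-8)) = 0*(-3*(-1 - 6) + 8) = 0*(-3*(-7) + 8) = 0*(21 + 8) = 0*29 = 0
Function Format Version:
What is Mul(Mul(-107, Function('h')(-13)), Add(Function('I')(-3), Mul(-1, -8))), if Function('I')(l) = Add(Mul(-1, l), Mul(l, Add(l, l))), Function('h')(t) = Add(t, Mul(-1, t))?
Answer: 0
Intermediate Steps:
Function('h')(t) = 0
Function('I')(l) = Add(Mul(-1, l), Mul(2, Pow(l, 2))) (Function('I')(l) = Add(Mul(-1, l), Mul(l, Mul(2, l))) = Add(Mul(-1, l), Mul(2, Pow(l, 2))))
Mul(Mul(-107, Function('h')(-13)), Add(Function('I')(-3), Mul(-1, -8))) = Mul(Mul(-107, 0), Add(Mul(-3, Add(-1, Mul(2, -3))), Mul(-1, -8))) = Mul(0, Add(Mul(-3, Add(-1, -6)), 8)) = Mul(0, Add(Mul(-3, -7), 8)) = Mul(0, Add(21, 8)) = Mul(0, 29) = 0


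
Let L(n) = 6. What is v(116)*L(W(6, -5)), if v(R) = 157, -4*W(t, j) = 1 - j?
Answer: 942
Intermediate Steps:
W(t, j) = -1/4 + j/4 (W(t, j) = -(1 - j)/4 = -1/4 + j/4)
v(116)*L(W(6, -5)) = 157*6 = 942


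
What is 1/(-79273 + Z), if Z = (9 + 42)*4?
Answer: -1/79069 ≈ -1.2647e-5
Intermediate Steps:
Z = 204 (Z = 51*4 = 204)
1/(-79273 + Z) = 1/(-79273 + 204) = 1/(-79069) = -1/79069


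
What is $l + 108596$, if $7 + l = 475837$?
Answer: $584426$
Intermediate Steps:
$l = 475830$ ($l = -7 + 475837 = 475830$)
$l + 108596 = 475830 + 108596 = 584426$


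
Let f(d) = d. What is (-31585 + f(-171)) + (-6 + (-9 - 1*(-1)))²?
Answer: -31560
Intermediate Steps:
(-31585 + f(-171)) + (-6 + (-9 - 1*(-1)))² = (-31585 - 171) + (-6 + (-9 - 1*(-1)))² = -31756 + (-6 + (-9 + 1))² = -31756 + (-6 - 8)² = -31756 + (-14)² = -31756 + 196 = -31560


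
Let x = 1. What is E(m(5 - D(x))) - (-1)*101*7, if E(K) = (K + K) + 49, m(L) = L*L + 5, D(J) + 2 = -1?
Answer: 894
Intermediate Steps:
D(J) = -3 (D(J) = -2 - 1 = -3)
m(L) = 5 + L² (m(L) = L² + 5 = 5 + L²)
E(K) = 49 + 2*K (E(K) = 2*K + 49 = 49 + 2*K)
E(m(5 - D(x))) - (-1)*101*7 = (49 + 2*(5 + (5 - 1*(-3))²)) - (-1)*101*7 = (49 + 2*(5 + (5 + 3)²)) - (-1)*707 = (49 + 2*(5 + 8²)) - 1*(-707) = (49 + 2*(5 + 64)) + 707 = (49 + 2*69) + 707 = (49 + 138) + 707 = 187 + 707 = 894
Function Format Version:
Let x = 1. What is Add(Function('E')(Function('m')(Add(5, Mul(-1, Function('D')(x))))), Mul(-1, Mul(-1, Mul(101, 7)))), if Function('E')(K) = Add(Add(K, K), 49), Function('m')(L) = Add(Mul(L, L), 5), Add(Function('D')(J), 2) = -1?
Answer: 894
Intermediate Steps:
Function('D')(J) = -3 (Function('D')(J) = Add(-2, -1) = -3)
Function('m')(L) = Add(5, Pow(L, 2)) (Function('m')(L) = Add(Pow(L, 2), 5) = Add(5, Pow(L, 2)))
Function('E')(K) = Add(49, Mul(2, K)) (Function('E')(K) = Add(Mul(2, K), 49) = Add(49, Mul(2, K)))
Add(Function('E')(Function('m')(Add(5, Mul(-1, Function('D')(x))))), Mul(-1, Mul(-1, Mul(101, 7)))) = Add(Add(49, Mul(2, Add(5, Pow(Add(5, Mul(-1, -3)), 2)))), Mul(-1, Mul(-1, Mul(101, 7)))) = Add(Add(49, Mul(2, Add(5, Pow(Add(5, 3), 2)))), Mul(-1, Mul(-1, 707))) = Add(Add(49, Mul(2, Add(5, Pow(8, 2)))), Mul(-1, -707)) = Add(Add(49, Mul(2, Add(5, 64))), 707) = Add(Add(49, Mul(2, 69)), 707) = Add(Add(49, 138), 707) = Add(187, 707) = 894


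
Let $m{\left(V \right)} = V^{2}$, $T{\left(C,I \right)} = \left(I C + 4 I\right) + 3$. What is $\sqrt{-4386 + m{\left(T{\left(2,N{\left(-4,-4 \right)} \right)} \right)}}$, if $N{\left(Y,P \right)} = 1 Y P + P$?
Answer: $\sqrt{1239} \approx 35.199$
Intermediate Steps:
$N{\left(Y,P \right)} = P + P Y$ ($N{\left(Y,P \right)} = Y P + P = P Y + P = P + P Y$)
$T{\left(C,I \right)} = 3 + 4 I + C I$ ($T{\left(C,I \right)} = \left(C I + 4 I\right) + 3 = \left(4 I + C I\right) + 3 = 3 + 4 I + C I$)
$\sqrt{-4386 + m{\left(T{\left(2,N{\left(-4,-4 \right)} \right)} \right)}} = \sqrt{-4386 + \left(3 + 4 \left(- 4 \left(1 - 4\right)\right) + 2 \left(- 4 \left(1 - 4\right)\right)\right)^{2}} = \sqrt{-4386 + \left(3 + 4 \left(\left(-4\right) \left(-3\right)\right) + 2 \left(\left(-4\right) \left(-3\right)\right)\right)^{2}} = \sqrt{-4386 + \left(3 + 4 \cdot 12 + 2 \cdot 12\right)^{2}} = \sqrt{-4386 + \left(3 + 48 + 24\right)^{2}} = \sqrt{-4386 + 75^{2}} = \sqrt{-4386 + 5625} = \sqrt{1239}$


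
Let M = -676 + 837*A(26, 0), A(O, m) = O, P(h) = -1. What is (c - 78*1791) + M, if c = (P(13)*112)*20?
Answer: -120852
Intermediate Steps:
c = -2240 (c = -1*112*20 = -112*20 = -2240)
M = 21086 (M = -676 + 837*26 = -676 + 21762 = 21086)
(c - 78*1791) + M = (-2240 - 78*1791) + 21086 = (-2240 - 139698) + 21086 = -141938 + 21086 = -120852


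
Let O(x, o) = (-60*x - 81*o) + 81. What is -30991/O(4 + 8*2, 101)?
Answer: 30991/9300 ≈ 3.3324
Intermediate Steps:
O(x, o) = 81 - 81*o - 60*x (O(x, o) = (-81*o - 60*x) + 81 = 81 - 81*o - 60*x)
-30991/O(4 + 8*2, 101) = -30991/(81 - 81*101 - 60*(4 + 8*2)) = -30991/(81 - 8181 - 60*(4 + 16)) = -30991/(81 - 8181 - 60*20) = -30991/(81 - 8181 - 1200) = -30991/(-9300) = -30991*(-1/9300) = 30991/9300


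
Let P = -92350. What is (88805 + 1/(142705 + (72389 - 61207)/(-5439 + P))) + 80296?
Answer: 2359799054519152/13954968063 ≈ 1.6910e+5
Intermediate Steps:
(88805 + 1/(142705 + (72389 - 61207)/(-5439 + P))) + 80296 = (88805 + 1/(142705 + (72389 - 61207)/(-5439 - 92350))) + 80296 = (88805 + 1/(142705 + 11182/(-97789))) + 80296 = (88805 + 1/(142705 + 11182*(-1/97789))) + 80296 = (88805 + 1/(142705 - 11182/97789)) + 80296 = (88805 + 1/(13954968063/97789)) + 80296 = (88805 + 97789/13954968063) + 80296 = 1239270938932504/13954968063 + 80296 = 2359799054519152/13954968063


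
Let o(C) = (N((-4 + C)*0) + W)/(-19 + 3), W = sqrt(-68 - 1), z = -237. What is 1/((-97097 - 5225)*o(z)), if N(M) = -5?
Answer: -20/2404567 - 4*I*sqrt(69)/2404567 ≈ -8.3175e-6 - 1.3818e-5*I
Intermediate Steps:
W = I*sqrt(69) (W = sqrt(-69) = I*sqrt(69) ≈ 8.3066*I)
o(C) = 5/16 - I*sqrt(69)/16 (o(C) = (-5 + I*sqrt(69))/(-19 + 3) = (-5 + I*sqrt(69))/(-16) = (-5 + I*sqrt(69))*(-1/16) = 5/16 - I*sqrt(69)/16)
1/((-97097 - 5225)*o(z)) = 1/((-97097 - 5225)*(5/16 - I*sqrt(69)/16)) = 1/((-102322)*(5/16 - I*sqrt(69)/16)) = -1/(102322*(5/16 - I*sqrt(69)/16))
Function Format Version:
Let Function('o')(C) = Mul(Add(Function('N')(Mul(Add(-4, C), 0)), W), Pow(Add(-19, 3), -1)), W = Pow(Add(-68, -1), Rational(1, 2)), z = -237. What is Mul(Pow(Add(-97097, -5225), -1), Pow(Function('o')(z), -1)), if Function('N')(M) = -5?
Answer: Add(Rational(-20, 2404567), Mul(Rational(-4, 2404567), I, Pow(69, Rational(1, 2)))) ≈ Add(-8.3175e-6, Mul(-1.3818e-5, I))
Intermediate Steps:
W = Mul(I, Pow(69, Rational(1, 2))) (W = Pow(-69, Rational(1, 2)) = Mul(I, Pow(69, Rational(1, 2))) ≈ Mul(8.3066, I))
Function('o')(C) = Add(Rational(5, 16), Mul(Rational(-1, 16), I, Pow(69, Rational(1, 2)))) (Function('o')(C) = Mul(Add(-5, Mul(I, Pow(69, Rational(1, 2)))), Pow(Add(-19, 3), -1)) = Mul(Add(-5, Mul(I, Pow(69, Rational(1, 2)))), Pow(-16, -1)) = Mul(Add(-5, Mul(I, Pow(69, Rational(1, 2)))), Rational(-1, 16)) = Add(Rational(5, 16), Mul(Rational(-1, 16), I, Pow(69, Rational(1, 2)))))
Mul(Pow(Add(-97097, -5225), -1), Pow(Function('o')(z), -1)) = Mul(Pow(Add(-97097, -5225), -1), Pow(Add(Rational(5, 16), Mul(Rational(-1, 16), I, Pow(69, Rational(1, 2)))), -1)) = Mul(Pow(-102322, -1), Pow(Add(Rational(5, 16), Mul(Rational(-1, 16), I, Pow(69, Rational(1, 2)))), -1)) = Mul(Rational(-1, 102322), Pow(Add(Rational(5, 16), Mul(Rational(-1, 16), I, Pow(69, Rational(1, 2)))), -1))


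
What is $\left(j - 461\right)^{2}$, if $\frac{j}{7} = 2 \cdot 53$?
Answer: $78961$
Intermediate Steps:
$j = 742$ ($j = 7 \cdot 2 \cdot 53 = 7 \cdot 106 = 742$)
$\left(j - 461\right)^{2} = \left(742 - 461\right)^{2} = 281^{2} = 78961$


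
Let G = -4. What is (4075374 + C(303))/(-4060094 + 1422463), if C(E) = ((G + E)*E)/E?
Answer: -4075673/2637631 ≈ -1.5452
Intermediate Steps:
C(E) = -4 + E (C(E) = ((-4 + E)*E)/E = (E*(-4 + E))/E = -4 + E)
(4075374 + C(303))/(-4060094 + 1422463) = (4075374 + (-4 + 303))/(-4060094 + 1422463) = (4075374 + 299)/(-2637631) = 4075673*(-1/2637631) = -4075673/2637631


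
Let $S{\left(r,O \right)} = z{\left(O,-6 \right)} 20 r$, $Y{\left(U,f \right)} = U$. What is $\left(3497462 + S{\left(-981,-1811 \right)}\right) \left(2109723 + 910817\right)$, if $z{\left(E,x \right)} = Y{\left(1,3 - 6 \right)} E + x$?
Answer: $118245085421080$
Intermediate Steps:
$z{\left(E,x \right)} = E + x$ ($z{\left(E,x \right)} = 1 E + x = E + x$)
$S{\left(r,O \right)} = r \left(-120 + 20 O\right)$ ($S{\left(r,O \right)} = \left(O - 6\right) 20 r = \left(-6 + O\right) 20 r = \left(-120 + 20 O\right) r = r \left(-120 + 20 O\right)$)
$\left(3497462 + S{\left(-981,-1811 \right)}\right) \left(2109723 + 910817\right) = \left(3497462 + 20 \left(-981\right) \left(-6 - 1811\right)\right) \left(2109723 + 910817\right) = \left(3497462 + 20 \left(-981\right) \left(-1817\right)\right) 3020540 = \left(3497462 + 35649540\right) 3020540 = 39147002 \cdot 3020540 = 118245085421080$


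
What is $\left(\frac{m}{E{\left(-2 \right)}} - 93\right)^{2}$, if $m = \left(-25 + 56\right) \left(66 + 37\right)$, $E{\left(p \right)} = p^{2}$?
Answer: $\frac{7958041}{16} \approx 4.9738 \cdot 10^{5}$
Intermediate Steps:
$m = 3193$ ($m = 31 \cdot 103 = 3193$)
$\left(\frac{m}{E{\left(-2 \right)}} - 93\right)^{2} = \left(\frac{3193}{\left(-2\right)^{2}} - 93\right)^{2} = \left(\frac{3193}{4} - 93\right)^{2} = \left(\frac{2821}{4}\right)^{2} = \frac{7958041}{16}$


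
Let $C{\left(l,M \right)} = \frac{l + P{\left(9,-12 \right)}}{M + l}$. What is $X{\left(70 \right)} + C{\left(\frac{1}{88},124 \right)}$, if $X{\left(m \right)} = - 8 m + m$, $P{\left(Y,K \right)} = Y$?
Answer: $- \frac{5346577}{10913} \approx -489.93$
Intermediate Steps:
$C{\left(l,M \right)} = \frac{9 + l}{M + l}$ ($C{\left(l,M \right)} = \frac{l + 9}{M + l} = \frac{9 + l}{M + l}$)
$X{\left(m \right)} = - 7 m$
$X{\left(70 \right)} + C{\left(\frac{1}{88},124 \right)} = \left(-7\right) 70 + \frac{9 + \frac{1}{88}}{124 + \frac{1}{88}} = -490 + \frac{9 + \frac{1}{88}}{124 + \frac{1}{88}} = -490 + \frac{1}{\frac{10913}{88}} \cdot \frac{793}{88} = -490 + \frac{88}{10913} \cdot \frac{793}{88} = -490 + \frac{793}{10913} = - \frac{5346577}{10913}$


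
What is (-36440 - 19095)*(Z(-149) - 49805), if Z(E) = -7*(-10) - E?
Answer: 2753758510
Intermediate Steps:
Z(E) = 70 - E
(-36440 - 19095)*(Z(-149) - 49805) = (-36440 - 19095)*((70 - 1*(-149)) - 49805) = -55535*((70 + 149) - 49805) = -55535*(219 - 49805) = -55535*(-49586) = 2753758510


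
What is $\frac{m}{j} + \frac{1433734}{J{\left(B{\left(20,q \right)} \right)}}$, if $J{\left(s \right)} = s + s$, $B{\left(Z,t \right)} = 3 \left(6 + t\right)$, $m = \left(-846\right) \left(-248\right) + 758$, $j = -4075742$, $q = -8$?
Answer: $- \frac{1460883101855}{12227226} \approx -1.1948 \cdot 10^{5}$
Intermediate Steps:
$m = 210566$ ($m = 209808 + 758 = 210566$)
$B{\left(Z,t \right)} = 18 + 3 t$
$J{\left(s \right)} = 2 s$
$\frac{m}{j} + \frac{1433734}{J{\left(B{\left(20,q \right)} \right)}} = \frac{210566}{-4075742} + \frac{1433734}{2 \left(18 + 3 \left(-8\right)\right)} = 210566 \left(- \frac{1}{4075742}\right) + \frac{1433734}{2 \left(18 - 24\right)} = - \frac{105283}{2037871} + \frac{1433734}{2 \left(-6\right)} = - \frac{105283}{2037871} + \frac{1433734}{-12} = - \frac{105283}{2037871} + 1433734 \left(- \frac{1}{12}\right) = - \frac{105283}{2037871} - \frac{716867}{6} = - \frac{1460883101855}{12227226}$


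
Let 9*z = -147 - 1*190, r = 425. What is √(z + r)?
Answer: 4*√218/3 ≈ 19.686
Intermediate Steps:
z = -337/9 (z = (-147 - 1*190)/9 = (-147 - 190)/9 = (⅑)*(-337) = -337/9 ≈ -37.444)
√(z + r) = √(-337/9 + 425) = √(3488/9) = 4*√218/3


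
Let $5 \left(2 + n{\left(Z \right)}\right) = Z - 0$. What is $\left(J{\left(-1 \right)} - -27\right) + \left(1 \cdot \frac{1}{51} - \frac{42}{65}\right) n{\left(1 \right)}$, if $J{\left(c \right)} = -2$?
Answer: $\frac{144356}{5525} \approx 26.128$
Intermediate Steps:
$n{\left(Z \right)} = -2 + \frac{Z}{5}$ ($n{\left(Z \right)} = -2 + \frac{Z - 0}{5} = -2 + \frac{Z + 0}{5} = -2 + \frac{Z}{5}$)
$\left(J{\left(-1 \right)} - -27\right) + \left(1 \cdot \frac{1}{51} - \frac{42}{65}\right) n{\left(1 \right)} = \left(-2 - -27\right) + \left(1 \cdot \frac{1}{51} - \frac{42}{65}\right) \left(-2 + \frac{1}{5} \cdot 1\right) = \left(-2 + 27\right) + \left(1 \cdot \frac{1}{51} - \frac{42}{65}\right) \left(-2 + \frac{1}{5}\right) = 25 + \left(\frac{1}{51} - \frac{42}{65}\right) \left(- \frac{9}{5}\right) = 25 - - \frac{6231}{5525} = 25 + \frac{6231}{5525} = \frac{144356}{5525}$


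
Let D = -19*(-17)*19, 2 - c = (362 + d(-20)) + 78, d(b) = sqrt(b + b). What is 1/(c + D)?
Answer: 5699/32478641 + 2*I*sqrt(10)/32478641 ≈ 0.00017547 + 1.9473e-7*I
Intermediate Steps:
d(b) = sqrt(2)*sqrt(b) (d(b) = sqrt(2*b) = sqrt(2)*sqrt(b))
c = -438 - 2*I*sqrt(10) (c = 2 - ((362 + sqrt(2)*sqrt(-20)) + 78) = 2 - ((362 + sqrt(2)*(2*I*sqrt(5))) + 78) = 2 - ((362 + 2*I*sqrt(10)) + 78) = 2 - (440 + 2*I*sqrt(10)) = 2 + (-440 - 2*I*sqrt(10)) = -438 - 2*I*sqrt(10) ≈ -438.0 - 6.3246*I)
D = 6137 (D = 323*19 = 6137)
1/(c + D) = 1/((-438 - 2*I*sqrt(10)) + 6137) = 1/(5699 - 2*I*sqrt(10))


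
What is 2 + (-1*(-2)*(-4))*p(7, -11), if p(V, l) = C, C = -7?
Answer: 58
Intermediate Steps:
p(V, l) = -7
2 + (-1*(-2)*(-4))*p(7, -11) = 2 + (-1*(-2)*(-4))*(-7) = 2 + (2*(-4))*(-7) = 2 - 8*(-7) = 2 + 56 = 58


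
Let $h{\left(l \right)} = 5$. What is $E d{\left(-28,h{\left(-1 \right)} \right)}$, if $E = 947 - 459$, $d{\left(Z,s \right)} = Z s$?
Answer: $-68320$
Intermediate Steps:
$E = 488$ ($E = 947 - 459 = 488$)
$E d{\left(-28,h{\left(-1 \right)} \right)} = 488 \left(\left(-28\right) 5\right) = 488 \left(-140\right) = -68320$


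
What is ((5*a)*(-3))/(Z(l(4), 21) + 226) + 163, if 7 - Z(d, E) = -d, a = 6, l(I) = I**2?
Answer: 13499/83 ≈ 162.64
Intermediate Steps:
Z(d, E) = 7 + d (Z(d, E) = 7 - (-1)*d = 7 + d)
((5*a)*(-3))/(Z(l(4), 21) + 226) + 163 = ((5*6)*(-3))/((7 + 4**2) + 226) + 163 = (30*(-3))/((7 + 16) + 226) + 163 = -90/(23 + 226) + 163 = -90/249 + 163 = -90*1/249 + 163 = -30/83 + 163 = 13499/83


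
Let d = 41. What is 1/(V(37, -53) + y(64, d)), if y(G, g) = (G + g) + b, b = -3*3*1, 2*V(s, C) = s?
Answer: 2/229 ≈ 0.0087336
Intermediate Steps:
V(s, C) = s/2
b = -9 (b = -9*1 = -9)
y(G, g) = -9 + G + g (y(G, g) = (G + g) - 9 = -9 + G + g)
1/(V(37, -53) + y(64, d)) = 1/((½)*37 + (-9 + 64 + 41)) = 1/(37/2 + 96) = 1/(229/2) = 2/229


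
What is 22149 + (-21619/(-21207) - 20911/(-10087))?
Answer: 430787733161/19446819 ≈ 22152.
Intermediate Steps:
22149 + (-21619/(-21207) - 20911/(-10087)) = 22149 + (-21619*(-1/21207) - 20911*(-1/10087)) = 22149 + (21619/21207 + 1901/917) = 22149 + 60139130/19446819 = 430787733161/19446819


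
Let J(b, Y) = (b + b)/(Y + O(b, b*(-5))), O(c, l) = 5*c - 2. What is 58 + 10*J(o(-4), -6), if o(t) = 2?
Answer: 78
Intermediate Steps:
O(c, l) = -2 + 5*c
J(b, Y) = 2*b/(-2 + Y + 5*b) (J(b, Y) = (b + b)/(Y + (-2 + 5*b)) = (2*b)/(-2 + Y + 5*b) = 2*b/(-2 + Y + 5*b))
58 + 10*J(o(-4), -6) = 58 + 10*(2*2/(-2 - 6 + 5*2)) = 58 + 10*(2*2/(-2 - 6 + 10)) = 58 + 10*(2*2/2) = 58 + 10*(2*2*(½)) = 58 + 10*2 = 58 + 20 = 78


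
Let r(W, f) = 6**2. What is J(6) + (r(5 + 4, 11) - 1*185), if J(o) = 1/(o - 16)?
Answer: -1491/10 ≈ -149.10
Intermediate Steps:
r(W, f) = 36
J(o) = 1/(-16 + o)
J(6) + (r(5 + 4, 11) - 1*185) = 1/(-16 + 6) + (36 - 1*185) = 1/(-10) + (36 - 185) = -1/10 - 149 = -1491/10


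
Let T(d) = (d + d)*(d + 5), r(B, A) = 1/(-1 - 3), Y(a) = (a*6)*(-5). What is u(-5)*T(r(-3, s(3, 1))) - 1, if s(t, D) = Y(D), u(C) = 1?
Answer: -27/8 ≈ -3.3750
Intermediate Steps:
Y(a) = -30*a (Y(a) = (6*a)*(-5) = -30*a)
s(t, D) = -30*D
r(B, A) = -¼ (r(B, A) = 1/(-4) = -¼)
T(d) = 2*d*(5 + d) (T(d) = (2*d)*(5 + d) = 2*d*(5 + d))
u(-5)*T(r(-3, s(3, 1))) - 1 = 1*(2*(-¼)*(5 - ¼)) - 1 = 1*(2*(-¼)*(19/4)) - 1 = 1*(-19/8) - 1 = -19/8 - 1 = -27/8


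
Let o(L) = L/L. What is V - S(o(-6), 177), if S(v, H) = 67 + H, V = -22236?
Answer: -22480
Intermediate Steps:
o(L) = 1
V - S(o(-6), 177) = -22236 - (67 + 177) = -22236 - 1*244 = -22236 - 244 = -22480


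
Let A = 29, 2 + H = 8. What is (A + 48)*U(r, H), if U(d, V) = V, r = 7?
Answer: 462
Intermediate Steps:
H = 6 (H = -2 + 8 = 6)
(A + 48)*U(r, H) = (29 + 48)*6 = 77*6 = 462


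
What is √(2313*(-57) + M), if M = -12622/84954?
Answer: 14*I*√1213675484241/42477 ≈ 363.1*I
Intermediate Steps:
M = -6311/42477 (M = -12622*1/84954 = -6311/42477 ≈ -0.14857)
√(2313*(-57) + M) = √(2313*(-57) - 6311/42477) = √(-131841 - 6311/42477) = √(-5600216468/42477) = 14*I*√1213675484241/42477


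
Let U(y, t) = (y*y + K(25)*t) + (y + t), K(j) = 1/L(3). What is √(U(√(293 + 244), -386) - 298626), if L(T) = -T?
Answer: √(-2685117 + 9*√537)/3 ≈ 546.19*I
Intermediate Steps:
K(j) = -⅓ (K(j) = 1/(-1*3) = 1/(-3) = -⅓)
U(y, t) = y + y² + 2*t/3 (U(y, t) = (y*y - t/3) + (y + t) = (y² - t/3) + (t + y) = y + y² + 2*t/3)
√(U(√(293 + 244), -386) - 298626) = √((√(293 + 244) + (√(293 + 244))² + (⅔)*(-386)) - 298626) = √((√537 + (√537)² - 772/3) - 298626) = √((√537 + 537 - 772/3) - 298626) = √((839/3 + √537) - 298626) = √(-895039/3 + √537)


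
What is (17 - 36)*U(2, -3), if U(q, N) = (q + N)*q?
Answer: 38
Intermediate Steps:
U(q, N) = q*(N + q) (U(q, N) = (N + q)*q = q*(N + q))
(17 - 36)*U(2, -3) = (17 - 36)*(2*(-3 + 2)) = -38*(-1) = -19*(-2) = 38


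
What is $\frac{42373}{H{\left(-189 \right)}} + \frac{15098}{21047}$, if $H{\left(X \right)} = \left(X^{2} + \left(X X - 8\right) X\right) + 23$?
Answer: $\frac{100476343743}{141309831611} \approx 0.71104$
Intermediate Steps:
$H{\left(X \right)} = 23 + X^{2} + X \left(-8 + X^{2}\right)$ ($H{\left(X \right)} = \left(X^{2} + \left(X^{2} - 8\right) X\right) + 23 = \left(X^{2} + \left(-8 + X^{2}\right) X\right) + 23 = \left(X^{2} + X \left(-8 + X^{2}\right)\right) + 23 = 23 + X^{2} + X \left(-8 + X^{2}\right)$)
$\frac{42373}{H{\left(-189 \right)}} + \frac{15098}{21047} = \frac{42373}{23 + \left(-189\right)^{2} + \left(-189\right)^{3} - -1512} + \frac{15098}{21047} = \frac{42373}{23 + 35721 - 6751269 + 1512} + 15098 \cdot \frac{1}{21047} = \frac{42373}{-6714013} + \frac{15098}{21047} = 42373 \left(- \frac{1}{6714013}\right) + \frac{15098}{21047} = - \frac{42373}{6714013} + \frac{15098}{21047} = \frac{100476343743}{141309831611}$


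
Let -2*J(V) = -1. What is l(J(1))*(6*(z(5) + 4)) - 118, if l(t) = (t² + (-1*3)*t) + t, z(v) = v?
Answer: -317/2 ≈ -158.50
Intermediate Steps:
J(V) = ½ (J(V) = -½*(-1) = ½)
l(t) = t² - 2*t (l(t) = (t² - 3*t) + t = t² - 2*t)
l(J(1))*(6*(z(5) + 4)) - 118 = ((-2 + ½)/2)*(6*(5 + 4)) - 118 = ((½)*(-3/2))*(6*9) - 118 = -¾*54 - 118 = -81/2 - 118 = -317/2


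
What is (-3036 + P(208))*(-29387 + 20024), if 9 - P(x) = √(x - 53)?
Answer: 28341801 + 9363*√155 ≈ 2.8458e+7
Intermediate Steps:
P(x) = 9 - √(-53 + x) (P(x) = 9 - √(x - 53) = 9 - √(-53 + x))
(-3036 + P(208))*(-29387 + 20024) = (-3036 + (9 - √(-53 + 208)))*(-29387 + 20024) = (-3036 + (9 - √155))*(-9363) = (-3027 - √155)*(-9363) = 28341801 + 9363*√155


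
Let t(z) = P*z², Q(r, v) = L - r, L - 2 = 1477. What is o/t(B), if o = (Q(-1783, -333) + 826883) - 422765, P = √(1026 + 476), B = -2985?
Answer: 40738*√1502/1338315795 ≈ 0.0011797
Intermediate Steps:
L = 1479 (L = 2 + 1477 = 1479)
Q(r, v) = 1479 - r
P = √1502 ≈ 38.756
o = 407380 (o = ((1479 - 1*(-1783)) + 826883) - 422765 = ((1479 + 1783) + 826883) - 422765 = (3262 + 826883) - 422765 = 830145 - 422765 = 407380)
t(z) = √1502*z²
o/t(B) = 407380/((√1502*(-2985)²)) = 407380/((√1502*8910225)) = 407380/((8910225*√1502)) = 407380*(√1502/13383157950) = 40738*√1502/1338315795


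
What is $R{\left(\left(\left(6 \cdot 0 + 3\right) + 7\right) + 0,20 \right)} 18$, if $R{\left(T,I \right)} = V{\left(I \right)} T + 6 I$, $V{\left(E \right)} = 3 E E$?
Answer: $218160$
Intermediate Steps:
$V{\left(E \right)} = 3 E^{2}$
$R{\left(T,I \right)} = 6 I + 3 T I^{2}$ ($R{\left(T,I \right)} = 3 I^{2} T + 6 I = 3 T I^{2} + 6 I = 6 I + 3 T I^{2}$)
$R{\left(\left(\left(6 \cdot 0 + 3\right) + 7\right) + 0,20 \right)} 18 = 3 \cdot 20 \left(2 + 20 \left(\left(\left(6 \cdot 0 + 3\right) + 7\right) + 0\right)\right) 18 = 3 \cdot 20 \left(2 + 20 \left(\left(\left(0 + 3\right) + 7\right) + 0\right)\right) 18 = 3 \cdot 20 \left(2 + 20 \left(\left(3 + 7\right) + 0\right)\right) 18 = 3 \cdot 20 \left(2 + 20 \left(10 + 0\right)\right) 18 = 3 \cdot 20 \left(2 + 20 \cdot 10\right) 18 = 3 \cdot 20 \left(2 + 200\right) 18 = 3 \cdot 20 \cdot 202 \cdot 18 = 12120 \cdot 18 = 218160$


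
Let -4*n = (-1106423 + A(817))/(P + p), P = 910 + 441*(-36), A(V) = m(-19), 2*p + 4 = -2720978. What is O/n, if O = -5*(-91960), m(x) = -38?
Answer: -2529740514400/1106461 ≈ -2.2863e+6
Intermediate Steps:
p = -1360491 (p = -2 + (½)*(-2720978) = -2 - 1360489 = -1360491)
A(V) = -38
O = 459800
P = -14966 (P = 910 - 15876 = -14966)
n = -1106461/5501828 (n = -(-1106423 - 38)/(4*(-14966 - 1360491)) = -(-1106461)/(4*(-1375457)) = -(-1106461)*(-1)/(4*1375457) = -¼*1106461/1375457 = -1106461/5501828 ≈ -0.20111)
O/n = 459800/(-1106461/5501828) = 459800*(-5501828/1106461) = -2529740514400/1106461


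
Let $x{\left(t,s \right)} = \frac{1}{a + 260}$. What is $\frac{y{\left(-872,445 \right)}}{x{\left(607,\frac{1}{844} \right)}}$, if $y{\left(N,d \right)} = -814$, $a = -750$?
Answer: $398860$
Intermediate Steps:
$x{\left(t,s \right)} = - \frac{1}{490}$ ($x{\left(t,s \right)} = \frac{1}{-750 + 260} = \frac{1}{-490} = - \frac{1}{490}$)
$\frac{y{\left(-872,445 \right)}}{x{\left(607,\frac{1}{844} \right)}} = - \frac{814}{- \frac{1}{490}} = \left(-814\right) \left(-490\right) = 398860$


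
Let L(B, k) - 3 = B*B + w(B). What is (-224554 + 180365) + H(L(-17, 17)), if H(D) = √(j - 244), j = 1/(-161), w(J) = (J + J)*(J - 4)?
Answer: -44189 + 9*I*√78085/161 ≈ -44189.0 + 15.621*I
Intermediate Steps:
w(J) = 2*J*(-4 + J) (w(J) = (2*J)*(-4 + J) = 2*J*(-4 + J))
j = -1/161 ≈ -0.0062112
L(B, k) = 3 + B² + 2*B*(-4 + B) (L(B, k) = 3 + (B*B + 2*B*(-4 + B)) = 3 + (B² + 2*B*(-4 + B)) = 3 + B² + 2*B*(-4 + B))
H(D) = 9*I*√78085/161 (H(D) = √(-1/161 - 244) = √(-39285/161) = 9*I*√78085/161)
(-224554 + 180365) + H(L(-17, 17)) = (-224554 + 180365) + 9*I*√78085/161 = -44189 + 9*I*√78085/161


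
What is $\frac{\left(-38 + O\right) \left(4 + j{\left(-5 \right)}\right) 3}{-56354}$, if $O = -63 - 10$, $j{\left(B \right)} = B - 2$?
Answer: $- \frac{999}{56354} \approx -0.017727$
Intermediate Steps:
$j{\left(B \right)} = -2 + B$
$O = -73$ ($O = -63 - 10 = -73$)
$\frac{\left(-38 + O\right) \left(4 + j{\left(-5 \right)}\right) 3}{-56354} = \frac{\left(-38 - 73\right) \left(4 - 7\right) 3}{-56354} = - 111 \left(4 - 7\right) 3 \left(- \frac{1}{56354}\right) = - 111 \left(\left(-3\right) 3\right) \left(- \frac{1}{56354}\right) = \left(-111\right) \left(-9\right) \left(- \frac{1}{56354}\right) = 999 \left(- \frac{1}{56354}\right) = - \frac{999}{56354}$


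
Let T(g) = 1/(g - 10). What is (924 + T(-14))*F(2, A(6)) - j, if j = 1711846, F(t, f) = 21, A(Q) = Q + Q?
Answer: -13539543/8 ≈ -1.6924e+6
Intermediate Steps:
A(Q) = 2*Q
T(g) = 1/(-10 + g)
(924 + T(-14))*F(2, A(6)) - j = (924 + 1/(-10 - 14))*21 - 1*1711846 = (924 + 1/(-24))*21 - 1711846 = (924 - 1/24)*21 - 1711846 = (22175/24)*21 - 1711846 = 155225/8 - 1711846 = -13539543/8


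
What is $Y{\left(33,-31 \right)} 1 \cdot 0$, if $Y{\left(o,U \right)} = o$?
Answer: $0$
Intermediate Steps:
$Y{\left(33,-31 \right)} 1 \cdot 0 = 33 \cdot 1 \cdot 0 = 33 \cdot 0 = 0$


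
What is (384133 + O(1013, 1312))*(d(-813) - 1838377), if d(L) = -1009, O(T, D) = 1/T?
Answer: -715754259387780/1013 ≈ -7.0657e+11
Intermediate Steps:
(384133 + O(1013, 1312))*(d(-813) - 1838377) = (384133 + 1/1013)*(-1009 - 1838377) = (384133 + 1/1013)*(-1839386) = (389126730/1013)*(-1839386) = -715754259387780/1013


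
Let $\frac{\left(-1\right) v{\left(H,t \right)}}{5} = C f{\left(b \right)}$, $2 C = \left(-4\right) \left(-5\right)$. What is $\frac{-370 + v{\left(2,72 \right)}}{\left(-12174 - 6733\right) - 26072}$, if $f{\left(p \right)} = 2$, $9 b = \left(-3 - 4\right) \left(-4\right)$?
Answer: $\frac{10}{957} \approx 0.010449$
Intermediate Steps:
$b = \frac{28}{9}$ ($b = \frac{\left(-3 - 4\right) \left(-4\right)}{9} = \frac{\left(-7\right) \left(-4\right)}{9} = \frac{1}{9} \cdot 28 = \frac{28}{9} \approx 3.1111$)
$C = 10$ ($C = \frac{\left(-4\right) \left(-5\right)}{2} = \frac{1}{2} \cdot 20 = 10$)
$v{\left(H,t \right)} = -100$ ($v{\left(H,t \right)} = - 5 \cdot 10 \cdot 2 = \left(-5\right) 20 = -100$)
$\frac{-370 + v{\left(2,72 \right)}}{\left(-12174 - 6733\right) - 26072} = \frac{-370 - 100}{\left(-12174 - 6733\right) - 26072} = - \frac{470}{\left(-12174 - 6733\right) - 26072} = - \frac{470}{-18907 - 26072} = - \frac{470}{-44979} = \left(-470\right) \left(- \frac{1}{44979}\right) = \frac{10}{957}$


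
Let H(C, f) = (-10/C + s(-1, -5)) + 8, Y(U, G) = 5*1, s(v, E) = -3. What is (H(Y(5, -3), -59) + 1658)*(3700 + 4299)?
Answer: 13286339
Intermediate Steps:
Y(U, G) = 5
H(C, f) = 5 - 10/C (H(C, f) = (-10/C - 3) + 8 = (-3 - 10/C) + 8 = 5 - 10/C)
(H(Y(5, -3), -59) + 1658)*(3700 + 4299) = ((5 - 10/5) + 1658)*(3700 + 4299) = ((5 - 10*1/5) + 1658)*7999 = ((5 - 2) + 1658)*7999 = (3 + 1658)*7999 = 1661*7999 = 13286339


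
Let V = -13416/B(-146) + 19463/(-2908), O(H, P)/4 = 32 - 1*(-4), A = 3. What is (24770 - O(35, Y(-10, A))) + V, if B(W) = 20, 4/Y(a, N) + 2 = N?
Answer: 348211293/14540 ≈ 23949.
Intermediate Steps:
Y(a, N) = 4/(-2 + N)
O(H, P) = 144 (O(H, P) = 4*(32 - 1*(-4)) = 4*(32 + 4) = 4*36 = 144)
V = -9850747/14540 (V = -13416/20 + 19463/(-2908) = -13416*1/20 + 19463*(-1/2908) = -3354/5 - 19463/2908 = -9850747/14540 ≈ -677.49)
(24770 - O(35, Y(-10, A))) + V = (24770 - 1*144) - 9850747/14540 = (24770 - 144) - 9850747/14540 = 24626 - 9850747/14540 = 348211293/14540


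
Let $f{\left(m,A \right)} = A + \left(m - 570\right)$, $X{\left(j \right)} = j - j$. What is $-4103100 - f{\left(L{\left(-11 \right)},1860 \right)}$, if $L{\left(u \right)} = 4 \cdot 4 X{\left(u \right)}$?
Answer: $-4104390$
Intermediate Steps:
$X{\left(j \right)} = 0$
$L{\left(u \right)} = 0$ ($L{\left(u \right)} = 4 \cdot 4 \cdot 0 = 16 \cdot 0 = 0$)
$f{\left(m,A \right)} = -570 + A + m$ ($f{\left(m,A \right)} = A + \left(-570 + m\right) = -570 + A + m$)
$-4103100 - f{\left(L{\left(-11 \right)},1860 \right)} = -4103100 - \left(-570 + 1860 + 0\right) = -4103100 - 1290 = -4104390$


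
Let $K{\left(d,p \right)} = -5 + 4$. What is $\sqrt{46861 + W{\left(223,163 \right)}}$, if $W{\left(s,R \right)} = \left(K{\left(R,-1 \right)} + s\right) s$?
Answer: $\sqrt{96367} \approx 310.43$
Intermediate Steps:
$K{\left(d,p \right)} = -1$
$W{\left(s,R \right)} = s \left(-1 + s\right)$ ($W{\left(s,R \right)} = \left(-1 + s\right) s = s \left(-1 + s\right)$)
$\sqrt{46861 + W{\left(223,163 \right)}} = \sqrt{46861 + 223 \left(-1 + 223\right)} = \sqrt{46861 + 223 \cdot 222} = \sqrt{46861 + 49506} = \sqrt{96367}$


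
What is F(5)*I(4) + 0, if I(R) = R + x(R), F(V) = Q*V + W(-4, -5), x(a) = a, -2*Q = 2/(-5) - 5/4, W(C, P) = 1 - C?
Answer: 73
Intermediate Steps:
Q = 33/40 (Q = -(2/(-5) - 5/4)/2 = -(2*(-⅕) - 5*¼)/2 = -(-⅖ - 5/4)/2 = -½*(-33/20) = 33/40 ≈ 0.82500)
F(V) = 5 + 33*V/40 (F(V) = 33*V/40 + (1 - 1*(-4)) = 33*V/40 + (1 + 4) = 33*V/40 + 5 = 5 + 33*V/40)
I(R) = 2*R (I(R) = R + R = 2*R)
F(5)*I(4) + 0 = (5 + (33/40)*5)*(2*4) + 0 = (5 + 33/8)*8 + 0 = (73/8)*8 + 0 = 73 + 0 = 73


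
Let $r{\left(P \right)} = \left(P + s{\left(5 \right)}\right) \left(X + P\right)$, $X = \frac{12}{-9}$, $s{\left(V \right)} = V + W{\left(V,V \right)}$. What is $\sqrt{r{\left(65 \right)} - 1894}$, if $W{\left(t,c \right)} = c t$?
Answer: $\frac{11 \sqrt{309}}{3} \approx 64.454$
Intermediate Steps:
$s{\left(V \right)} = V + V^{2}$ ($s{\left(V \right)} = V + V V = V + V^{2}$)
$X = - \frac{4}{3}$ ($X = 12 \left(- \frac{1}{9}\right) = - \frac{4}{3} \approx -1.3333$)
$r{\left(P \right)} = \left(30 + P\right) \left(- \frac{4}{3} + P\right)$ ($r{\left(P \right)} = \left(P + 5 \left(1 + 5\right)\right) \left(- \frac{4}{3} + P\right) = \left(P + 5 \cdot 6\right) \left(- \frac{4}{3} + P\right) = \left(P + 30\right) \left(- \frac{4}{3} + P\right) = \left(30 + P\right) \left(- \frac{4}{3} + P\right)$)
$\sqrt{r{\left(65 \right)} - 1894} = \sqrt{\left(-40 + 65^{2} + \frac{86}{3} \cdot 65\right) - 1894} = \sqrt{\left(-40 + 4225 + \frac{5590}{3}\right) - 1894} = \sqrt{\frac{18145}{3} - 1894} = \sqrt{\frac{12463}{3}} = \frac{11 \sqrt{309}}{3}$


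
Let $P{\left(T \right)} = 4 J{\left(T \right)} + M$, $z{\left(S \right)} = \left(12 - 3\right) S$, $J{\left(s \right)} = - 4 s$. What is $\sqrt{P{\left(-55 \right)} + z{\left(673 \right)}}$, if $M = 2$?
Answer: $3 \sqrt{771} \approx 83.301$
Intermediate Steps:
$z{\left(S \right)} = 9 S$
$P{\left(T \right)} = 2 - 16 T$ ($P{\left(T \right)} = 4 \left(- 4 T\right) + 2 = - 16 T + 2 = 2 - 16 T$)
$\sqrt{P{\left(-55 \right)} + z{\left(673 \right)}} = \sqrt{\left(2 - -880\right) + 9 \cdot 673} = \sqrt{\left(2 + 880\right) + 6057} = \sqrt{882 + 6057} = \sqrt{6939} = 3 \sqrt{771}$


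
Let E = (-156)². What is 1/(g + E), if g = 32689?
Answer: 1/57025 ≈ 1.7536e-5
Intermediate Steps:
E = 24336
1/(g + E) = 1/(32689 + 24336) = 1/57025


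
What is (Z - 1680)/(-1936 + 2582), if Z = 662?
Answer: -509/323 ≈ -1.5759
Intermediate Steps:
(Z - 1680)/(-1936 + 2582) = (662 - 1680)/(-1936 + 2582) = -1018/646 = -1018*1/646 = -509/323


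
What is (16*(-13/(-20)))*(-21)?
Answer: -1092/5 ≈ -218.40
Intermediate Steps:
(16*(-13/(-20)))*(-21) = (16*(-13*(-1/20)))*(-21) = (16*(13/20))*(-21) = (52/5)*(-21) = -1092/5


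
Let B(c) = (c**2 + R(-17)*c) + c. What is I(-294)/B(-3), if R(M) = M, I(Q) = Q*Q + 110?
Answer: 86546/57 ≈ 1518.4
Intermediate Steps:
I(Q) = 110 + Q**2 (I(Q) = Q**2 + 110 = 110 + Q**2)
B(c) = c**2 - 16*c (B(c) = (c**2 - 17*c) + c = c**2 - 16*c)
I(-294)/B(-3) = (110 + (-294)**2)/((-3*(-16 - 3))) = (110 + 86436)/((-3*(-19))) = 86546/57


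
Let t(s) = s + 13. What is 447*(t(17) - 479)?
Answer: -200703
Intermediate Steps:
t(s) = 13 + s
447*(t(17) - 479) = 447*((13 + 17) - 479) = 447*(30 - 479) = 447*(-449) = -200703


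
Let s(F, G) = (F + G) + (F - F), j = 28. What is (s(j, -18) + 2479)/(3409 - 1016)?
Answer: 2489/2393 ≈ 1.0401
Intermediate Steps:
s(F, G) = F + G (s(F, G) = (F + G) + 0 = F + G)
(s(j, -18) + 2479)/(3409 - 1016) = ((28 - 18) + 2479)/(3409 - 1016) = (10 + 2479)/2393 = 2489*(1/2393) = 2489/2393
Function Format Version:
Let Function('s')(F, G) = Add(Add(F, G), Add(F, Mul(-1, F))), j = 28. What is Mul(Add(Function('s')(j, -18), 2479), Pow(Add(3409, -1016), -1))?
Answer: Rational(2489, 2393) ≈ 1.0401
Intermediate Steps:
Function('s')(F, G) = Add(F, G) (Function('s')(F, G) = Add(Add(F, G), 0) = Add(F, G))
Mul(Add(Function('s')(j, -18), 2479), Pow(Add(3409, -1016), -1)) = Mul(Add(Add(28, -18), 2479), Pow(Add(3409, -1016), -1)) = Mul(Add(10, 2479), Pow(2393, -1)) = Mul(2489, Rational(1, 2393)) = Rational(2489, 2393)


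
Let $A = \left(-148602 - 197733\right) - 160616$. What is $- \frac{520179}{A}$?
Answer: $\frac{520179}{506951} \approx 1.0261$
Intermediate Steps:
$A = -506951$ ($A = -346335 - 160616 = -506951$)
$- \frac{520179}{A} = - \frac{520179}{-506951} = \left(-520179\right) \left(- \frac{1}{506951}\right) = \frac{520179}{506951}$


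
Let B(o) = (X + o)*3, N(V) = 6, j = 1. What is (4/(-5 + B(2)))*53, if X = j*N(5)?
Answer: 212/19 ≈ 11.158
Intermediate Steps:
X = 6 (X = 1*6 = 6)
B(o) = 18 + 3*o (B(o) = (6 + o)*3 = 18 + 3*o)
(4/(-5 + B(2)))*53 = (4/(-5 + (18 + 3*2)))*53 = (4/(-5 + (18 + 6)))*53 = (4/(-5 + 24))*53 = (4/19)*53 = 212/19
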